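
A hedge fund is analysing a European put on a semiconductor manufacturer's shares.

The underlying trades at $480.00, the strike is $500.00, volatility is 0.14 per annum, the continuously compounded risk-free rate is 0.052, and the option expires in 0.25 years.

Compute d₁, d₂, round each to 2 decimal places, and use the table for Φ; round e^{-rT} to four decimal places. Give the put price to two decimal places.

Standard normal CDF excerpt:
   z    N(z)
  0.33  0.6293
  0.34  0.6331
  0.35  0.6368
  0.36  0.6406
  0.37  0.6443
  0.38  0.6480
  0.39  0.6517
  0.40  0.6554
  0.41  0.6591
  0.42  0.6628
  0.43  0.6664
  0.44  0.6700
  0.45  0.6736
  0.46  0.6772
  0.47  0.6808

$21.41

T = 0.25;  σ√T = 0.0700
d₁ = [ln(480/500) + (0.052 + 0.14²/2)·0.25] / 0.0700 = [-0.0408 + 0.0155] / 0.0700 = -0.3625 which rounds to -0.36
d₂ = d₁ − σ√T = -0.3625 − 0.0700 = -0.4325 which rounds to -0.43
exp(−rT) = exp(−0.052·0.25) = 0.9871
P = 500·0.9871·N(0.43) − 480·N(0.36) = 500·0.9871·0.6664 − 480·0.6406 = 328.9017 − 307.4880 = 21.4137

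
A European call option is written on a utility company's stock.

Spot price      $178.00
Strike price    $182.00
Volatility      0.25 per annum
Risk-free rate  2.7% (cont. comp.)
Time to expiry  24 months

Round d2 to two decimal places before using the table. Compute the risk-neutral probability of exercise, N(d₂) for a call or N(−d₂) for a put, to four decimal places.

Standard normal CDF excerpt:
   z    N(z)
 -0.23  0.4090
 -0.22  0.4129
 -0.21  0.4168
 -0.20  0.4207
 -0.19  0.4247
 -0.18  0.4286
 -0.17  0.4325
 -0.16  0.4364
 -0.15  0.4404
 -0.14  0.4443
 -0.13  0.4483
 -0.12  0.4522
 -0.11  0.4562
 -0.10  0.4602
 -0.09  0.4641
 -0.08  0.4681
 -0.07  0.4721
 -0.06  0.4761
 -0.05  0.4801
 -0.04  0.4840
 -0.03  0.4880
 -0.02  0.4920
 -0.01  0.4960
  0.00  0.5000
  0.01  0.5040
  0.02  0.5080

T = 2;  σ√T = 0.3536
d₁ = [ln(178/182) + (0.027 + ½·0.25²)·2] / (σ√T) = (-0.0222 + 0.1165) / 0.3536 = 0.2667 ≈ 0.27
d₂ = 0.2667 − 0.3536 = -0.0869 ≈ -0.09
Pr(exercise) under Q = N(d₂) = 0.4641

0.4641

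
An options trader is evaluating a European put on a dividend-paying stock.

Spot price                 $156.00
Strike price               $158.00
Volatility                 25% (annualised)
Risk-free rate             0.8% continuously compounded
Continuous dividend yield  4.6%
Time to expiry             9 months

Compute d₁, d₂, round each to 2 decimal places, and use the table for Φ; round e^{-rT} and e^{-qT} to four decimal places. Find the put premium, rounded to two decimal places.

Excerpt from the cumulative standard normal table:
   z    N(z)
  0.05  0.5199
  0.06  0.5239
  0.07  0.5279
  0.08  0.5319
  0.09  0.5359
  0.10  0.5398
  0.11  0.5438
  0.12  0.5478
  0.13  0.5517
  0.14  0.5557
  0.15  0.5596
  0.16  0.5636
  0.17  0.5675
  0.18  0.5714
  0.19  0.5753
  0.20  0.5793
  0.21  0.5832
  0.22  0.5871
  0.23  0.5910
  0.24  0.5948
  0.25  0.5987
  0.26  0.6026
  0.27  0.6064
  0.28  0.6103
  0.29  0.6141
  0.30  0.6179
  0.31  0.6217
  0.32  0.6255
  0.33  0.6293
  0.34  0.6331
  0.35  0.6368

T = 0.75;  σ√T = 0.2165
d₁ = [ln(156/158) + (0.008 − 0.046 + ½·0.25²)·0.75] / (σ√T) = (-0.0127 − 0.0051) / 0.2165 = -0.0822 which rounds to -0.08
d₂ = -0.0822 − 0.2165 = -0.2987 which rounds to -0.30
exp(−qT) = exp(−0.046·0.75) = 0.9661;  exp(−rT) = exp(−0.008·0.75) = 0.9940
N(−d₂) = N(0.30) = 0.6179;  N(−d₁) = N(0.08) = 0.5319
P = 158·0.9940·0.6179 − 156·0.9661·0.5319 = 97.0424 − 80.1635 = 16.8789

$16.88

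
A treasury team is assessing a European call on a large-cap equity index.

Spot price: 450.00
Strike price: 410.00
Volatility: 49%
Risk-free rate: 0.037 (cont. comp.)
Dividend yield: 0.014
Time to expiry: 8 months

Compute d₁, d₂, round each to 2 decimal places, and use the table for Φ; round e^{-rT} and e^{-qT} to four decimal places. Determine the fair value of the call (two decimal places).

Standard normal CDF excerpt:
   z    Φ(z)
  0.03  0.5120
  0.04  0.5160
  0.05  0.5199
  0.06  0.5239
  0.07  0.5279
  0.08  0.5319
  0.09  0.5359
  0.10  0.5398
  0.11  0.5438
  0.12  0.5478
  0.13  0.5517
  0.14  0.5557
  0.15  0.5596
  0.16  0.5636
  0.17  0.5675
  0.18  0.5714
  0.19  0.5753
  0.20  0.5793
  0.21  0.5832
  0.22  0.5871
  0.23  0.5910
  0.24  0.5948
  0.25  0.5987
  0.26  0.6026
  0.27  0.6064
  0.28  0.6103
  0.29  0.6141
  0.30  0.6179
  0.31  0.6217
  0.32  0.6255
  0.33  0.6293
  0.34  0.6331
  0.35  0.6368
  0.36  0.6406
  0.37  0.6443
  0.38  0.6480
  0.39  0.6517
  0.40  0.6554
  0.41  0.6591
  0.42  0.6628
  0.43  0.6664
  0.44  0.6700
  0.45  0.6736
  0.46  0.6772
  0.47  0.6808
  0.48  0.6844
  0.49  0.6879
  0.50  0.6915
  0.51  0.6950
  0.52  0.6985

92.35

T = 0.6667;  σ√T = 0.4001
ln(S/K) + (r − q + σ²/2)T = ln(450/410) + (0.037 − 0.014 + 0.49²/2)·0.6667 = 0.0931 + 0.0954 = 0.1885
d₁ = 0.1885 / 0.4001 = 0.4710 → 0.47
d₂ = d₁ − σ√T = 0.4710 − 0.4001 = 0.0710 → 0.07
exp(−qT) = exp(−0.014·0.6667) = 0.9907;  exp(−rT) = exp(−0.037·0.6667) = 0.9756
N(d₁) = N(0.47) = 0.6808;  N(d₂) = N(0.07) = 0.5279
C = 450·0.9907·0.6808 − 410·0.9756·0.5279 = 303.5109 − 211.1579 = 92.3530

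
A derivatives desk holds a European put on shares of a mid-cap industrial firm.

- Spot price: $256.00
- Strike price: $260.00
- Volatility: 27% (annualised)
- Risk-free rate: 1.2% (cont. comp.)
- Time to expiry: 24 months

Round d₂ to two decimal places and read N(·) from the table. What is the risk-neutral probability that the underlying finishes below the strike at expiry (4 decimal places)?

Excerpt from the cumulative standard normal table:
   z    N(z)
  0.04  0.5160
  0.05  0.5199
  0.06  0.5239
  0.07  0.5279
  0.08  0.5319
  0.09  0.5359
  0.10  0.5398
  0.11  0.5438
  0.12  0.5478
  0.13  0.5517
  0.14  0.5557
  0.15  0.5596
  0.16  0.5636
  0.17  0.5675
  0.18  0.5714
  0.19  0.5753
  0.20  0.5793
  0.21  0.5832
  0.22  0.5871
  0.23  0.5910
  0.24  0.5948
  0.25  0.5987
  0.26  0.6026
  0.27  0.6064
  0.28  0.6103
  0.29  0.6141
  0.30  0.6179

0.5675

σ√T = 0.27 × 1.4142 = 0.3818
d₁ = [ln(256/260) + (0.012 + 0.27²/2)·2] / 0.3818 = [-0.0155 + 0.0969] / 0.3818 = 0.2132 ≈ 0.21
d₂ = d₁ − σ√T = 0.2132 − 0.3818 = -0.1687 ≈ -0.17
Pr(exercise) under Q = N(−d₂) = N(0.17) = 0.5675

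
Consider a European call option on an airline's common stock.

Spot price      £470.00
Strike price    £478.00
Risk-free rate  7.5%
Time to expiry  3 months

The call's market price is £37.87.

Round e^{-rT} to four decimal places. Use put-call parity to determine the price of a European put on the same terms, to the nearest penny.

e^(−rT) = e^(−0.075·0.25) = 0.9814
Put-call parity: C − P = S − K·e^(−rT) = 470 − 478·0.9814 = 470 − 469.1092 = 0.8908
P = C − (C − P) = 37.87 − (0.8908) = 36.9792

£36.98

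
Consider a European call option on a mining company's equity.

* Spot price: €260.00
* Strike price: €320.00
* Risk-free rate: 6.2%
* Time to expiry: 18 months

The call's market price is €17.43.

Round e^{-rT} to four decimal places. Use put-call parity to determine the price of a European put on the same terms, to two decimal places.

€49.01

exp(−rT) = exp(−0.062·1.5) = 0.9112
Put-call parity: C − P = S − K·e^(−rT) = 260 − 320·0.9112 = 260 − 291.5840 = -31.5840
P = C − (C − P) = 17.43 − (-31.5840) = 49.0140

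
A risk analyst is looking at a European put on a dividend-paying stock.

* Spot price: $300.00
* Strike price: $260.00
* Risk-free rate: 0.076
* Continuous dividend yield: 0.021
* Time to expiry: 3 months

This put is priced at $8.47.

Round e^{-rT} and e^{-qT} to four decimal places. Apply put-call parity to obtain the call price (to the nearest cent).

exp(−qT) = exp(−0.021·0.25) = 0.9948;  exp(−rT) = exp(−0.076·0.25) = 0.9812
Put-call parity: C − P = S·e^(−qT) − K·e^(−rT) = 300·0.9948 − 260·0.9812 = 298.4400 − 255.1120 = 43.3280
C = P + (C − P) = 8.47 + (43.3280) = 51.7980

$51.80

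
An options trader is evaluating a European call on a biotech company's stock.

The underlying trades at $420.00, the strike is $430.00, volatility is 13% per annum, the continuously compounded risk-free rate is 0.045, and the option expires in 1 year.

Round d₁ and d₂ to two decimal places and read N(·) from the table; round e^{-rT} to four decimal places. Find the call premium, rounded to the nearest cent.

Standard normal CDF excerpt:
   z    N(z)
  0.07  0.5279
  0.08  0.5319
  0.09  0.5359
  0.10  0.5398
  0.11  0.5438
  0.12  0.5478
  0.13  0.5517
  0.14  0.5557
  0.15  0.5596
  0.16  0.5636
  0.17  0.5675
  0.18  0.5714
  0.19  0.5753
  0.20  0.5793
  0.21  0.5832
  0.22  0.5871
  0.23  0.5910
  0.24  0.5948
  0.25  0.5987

T = 1;  σ√T = 0.1300
d₁ = [ln(420/430) + (0.045 + ½·0.13²)·1] / (σ√T) = (-0.0235 + 0.0534) / 0.1300 = 0.2302 which rounds to 0.23
d₂ = 0.2302 − 0.1300 = 0.1002 which rounds to 0.10
e^(−rT) = e^(−0.045·1) = 0.9560
N(d₁) = N(0.23) = 0.5910;  N(d₂) = N(0.10) = 0.5398
C = 420·0.5910 − 430·0.9560·0.5398 = 248.2200 − 221.9010 = 26.3190

$26.32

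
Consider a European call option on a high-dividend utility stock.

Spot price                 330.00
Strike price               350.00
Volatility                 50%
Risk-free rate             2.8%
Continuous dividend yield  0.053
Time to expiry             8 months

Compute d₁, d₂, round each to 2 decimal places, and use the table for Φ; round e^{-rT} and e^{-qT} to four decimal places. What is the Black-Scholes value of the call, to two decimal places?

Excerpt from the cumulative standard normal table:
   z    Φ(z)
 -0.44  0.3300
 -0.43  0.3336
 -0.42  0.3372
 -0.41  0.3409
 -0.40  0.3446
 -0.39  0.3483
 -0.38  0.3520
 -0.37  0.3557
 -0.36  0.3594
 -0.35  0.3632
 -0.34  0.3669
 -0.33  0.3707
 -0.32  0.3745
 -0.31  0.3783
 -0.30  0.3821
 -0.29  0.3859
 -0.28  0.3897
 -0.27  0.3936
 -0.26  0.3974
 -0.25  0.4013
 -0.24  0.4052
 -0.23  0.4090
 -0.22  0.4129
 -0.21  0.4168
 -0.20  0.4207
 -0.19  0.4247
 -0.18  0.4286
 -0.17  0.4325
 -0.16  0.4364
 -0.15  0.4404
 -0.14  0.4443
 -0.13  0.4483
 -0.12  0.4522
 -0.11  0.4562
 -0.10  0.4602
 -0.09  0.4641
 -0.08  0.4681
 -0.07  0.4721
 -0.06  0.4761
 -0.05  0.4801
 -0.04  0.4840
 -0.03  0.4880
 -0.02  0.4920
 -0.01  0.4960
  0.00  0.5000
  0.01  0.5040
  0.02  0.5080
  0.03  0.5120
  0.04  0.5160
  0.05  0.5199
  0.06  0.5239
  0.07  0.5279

T = 0.6667;  σ√T = 0.4082
ln(S/K) + (r − q + σ²/2)T = ln(330/350) + (0.028 − 0.053 + 0.5²/2)·0.6667 = -0.0588 + 0.0667 = 0.0078
d₁ = 0.0078 / 0.4082 = 0.0192 ≈ 0.02
d₂ = d₁ − σ√T = 0.0192 − 0.4082 = -0.3891 ≈ -0.39
exp(−qT) = exp(−0.053·0.6667) = 0.9653;  exp(−rT) = exp(−0.028·0.6667) = 0.9815
C = 330·0.9653·N(0.02) − 350·0.9815·N(-0.39) = 330·0.9653·0.5080 − 350·0.9815·0.3483 = 161.8229 − 119.6498 = 42.1731

42.17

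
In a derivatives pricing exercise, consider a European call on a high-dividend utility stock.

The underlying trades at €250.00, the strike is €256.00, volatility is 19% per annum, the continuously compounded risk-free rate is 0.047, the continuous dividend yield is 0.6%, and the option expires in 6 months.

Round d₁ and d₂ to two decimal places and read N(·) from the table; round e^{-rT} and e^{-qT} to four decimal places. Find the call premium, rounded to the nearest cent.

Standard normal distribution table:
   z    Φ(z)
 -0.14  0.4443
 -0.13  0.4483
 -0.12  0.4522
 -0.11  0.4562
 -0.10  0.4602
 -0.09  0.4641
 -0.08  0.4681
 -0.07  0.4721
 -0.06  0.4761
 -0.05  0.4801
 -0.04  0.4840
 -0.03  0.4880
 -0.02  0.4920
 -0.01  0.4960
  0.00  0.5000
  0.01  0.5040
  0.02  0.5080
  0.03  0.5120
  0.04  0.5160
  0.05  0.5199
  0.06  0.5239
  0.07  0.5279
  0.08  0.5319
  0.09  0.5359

€12.56

T = 0.5;  σ√T = 0.1344
d₁ = [ln(250/256) + (0.047 − 0.006 + 0.19²/2)·0.5] / 0.1344 = [-0.0237 + 0.0295] / 0.1344 = 0.0432 which rounds to 0.04
d₂ = d₁ − σ√T = 0.0432 − 0.1344 = -0.0911 which rounds to -0.09
e^(−qT) = e^(−0.006·0.5) = 0.9970;  e^(−rT) = e^(−0.047·0.5) = 0.9768
N(d₁) = N(0.04) = 0.5160;  N(d₂) = N(-0.09) = 0.4641
C = 250·0.9970·0.5160 − 256·0.9768·0.4641 = 128.6130 − 116.0532 = 12.5598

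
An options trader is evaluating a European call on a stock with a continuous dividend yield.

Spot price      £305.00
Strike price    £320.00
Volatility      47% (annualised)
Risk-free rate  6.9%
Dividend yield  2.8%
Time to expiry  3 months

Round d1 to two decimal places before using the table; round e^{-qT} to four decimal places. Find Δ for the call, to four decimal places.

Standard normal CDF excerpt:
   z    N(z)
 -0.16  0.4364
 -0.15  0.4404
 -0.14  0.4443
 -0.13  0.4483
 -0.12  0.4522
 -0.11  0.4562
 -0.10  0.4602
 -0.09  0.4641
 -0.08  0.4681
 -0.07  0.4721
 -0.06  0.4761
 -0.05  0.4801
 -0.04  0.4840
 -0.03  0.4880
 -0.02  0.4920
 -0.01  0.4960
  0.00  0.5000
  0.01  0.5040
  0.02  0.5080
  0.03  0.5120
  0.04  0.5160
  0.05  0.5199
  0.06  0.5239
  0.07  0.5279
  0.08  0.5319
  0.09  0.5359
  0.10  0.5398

0.4806

σ√T = 0.47 × 0.5000 = 0.2350
d₁ = [ln(305/320) + (0.069 − 0.028 + 0.47²/2)·0.25] / 0.2350 = [-0.0480 + 0.0379] / 0.2350 = -0.0432 → -0.04
N(d₁) = N(-0.04) = 0.4840
Δ_call = e^(−qT)·N(d₁) = 0.9930·0.4840 = 0.4806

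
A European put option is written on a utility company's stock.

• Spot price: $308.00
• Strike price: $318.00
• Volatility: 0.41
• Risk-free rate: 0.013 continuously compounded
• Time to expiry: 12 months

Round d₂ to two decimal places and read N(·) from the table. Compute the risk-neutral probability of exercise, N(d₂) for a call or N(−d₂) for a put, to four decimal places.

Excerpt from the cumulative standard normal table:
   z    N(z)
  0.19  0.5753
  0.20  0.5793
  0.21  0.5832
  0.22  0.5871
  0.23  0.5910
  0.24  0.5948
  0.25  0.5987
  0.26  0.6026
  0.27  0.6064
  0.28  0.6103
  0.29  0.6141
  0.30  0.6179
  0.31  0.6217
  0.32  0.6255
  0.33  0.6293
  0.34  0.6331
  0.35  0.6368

T = 1;  σ√T = 0.4100
d₁ = [ln(308/318) + (0.013 + 0.41²/2)·1] / 0.4100 = [-0.0320 + 0.0970] / 0.4100 = 0.1588 → 0.16
d₂ = d₁ − σ√T = 0.1588 − 0.4100 = -0.2512 → -0.25
Risk-neutral Pr[S_T < K] = N(−d₂) = N(0.25) = 0.5987

0.5987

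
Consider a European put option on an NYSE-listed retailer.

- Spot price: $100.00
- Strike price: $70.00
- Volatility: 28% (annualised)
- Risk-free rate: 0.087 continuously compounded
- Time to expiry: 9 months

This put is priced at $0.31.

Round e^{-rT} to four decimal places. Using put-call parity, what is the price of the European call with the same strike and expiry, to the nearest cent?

$34.73

e^(−rT) = e^(−0.087·0.75) = 0.9368
Put-call parity: C − P = S − K·e^(−rT) = 100 − 70·0.9368 = 100 − 65.5760 = 34.4240
C = P + (C − P) = 0.31 + (34.4240) = 34.7340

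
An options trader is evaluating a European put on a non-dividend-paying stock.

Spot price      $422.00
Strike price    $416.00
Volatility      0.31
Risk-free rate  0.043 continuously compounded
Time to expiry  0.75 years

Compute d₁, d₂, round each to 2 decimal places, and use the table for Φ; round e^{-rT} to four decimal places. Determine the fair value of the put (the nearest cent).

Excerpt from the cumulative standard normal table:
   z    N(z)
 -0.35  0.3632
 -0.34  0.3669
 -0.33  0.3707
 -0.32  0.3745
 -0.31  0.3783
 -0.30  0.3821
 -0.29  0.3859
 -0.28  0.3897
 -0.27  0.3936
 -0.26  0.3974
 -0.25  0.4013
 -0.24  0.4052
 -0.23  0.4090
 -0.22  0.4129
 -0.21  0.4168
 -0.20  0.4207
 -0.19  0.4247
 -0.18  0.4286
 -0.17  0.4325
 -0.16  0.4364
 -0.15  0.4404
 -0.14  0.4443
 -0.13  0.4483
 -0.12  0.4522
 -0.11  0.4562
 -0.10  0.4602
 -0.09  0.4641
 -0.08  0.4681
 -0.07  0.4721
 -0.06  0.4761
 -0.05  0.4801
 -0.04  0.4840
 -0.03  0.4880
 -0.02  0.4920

T = 0.75;  σ√T = 0.2685
d₁ = [ln(422/416) + (0.043 + 0.31²/2)·0.75] / 0.2685 = [0.0143 + 0.0683] / 0.2685 = 0.3077 → 0.31
d₂ = d₁ − σ√T = 0.3077 − 0.2685 = 0.0392 → 0.04
e^(−rT) = e^(−0.043·0.75) = 0.9683
N(−d₂) = N(-0.04) = 0.4840;  N(−d₁) = N(-0.31) = 0.3783
P = 416·0.9683·0.4840 − 422·0.3783 = 194.9614 − 159.6426 = 35.3188

$35.32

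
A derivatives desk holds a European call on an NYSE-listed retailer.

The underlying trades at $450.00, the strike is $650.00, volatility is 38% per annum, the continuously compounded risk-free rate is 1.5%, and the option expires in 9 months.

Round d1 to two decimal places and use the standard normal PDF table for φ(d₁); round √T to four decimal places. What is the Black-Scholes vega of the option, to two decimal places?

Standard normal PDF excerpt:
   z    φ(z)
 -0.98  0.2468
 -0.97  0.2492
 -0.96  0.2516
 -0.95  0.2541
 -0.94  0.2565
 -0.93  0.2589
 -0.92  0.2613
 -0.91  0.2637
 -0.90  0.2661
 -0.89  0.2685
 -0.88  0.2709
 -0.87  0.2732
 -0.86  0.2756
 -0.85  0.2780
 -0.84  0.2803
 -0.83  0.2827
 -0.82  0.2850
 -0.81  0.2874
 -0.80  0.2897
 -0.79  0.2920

σ√T = 0.38 × 0.8660 = 0.3291
ln(S/K) + (r + σ²/2)T = ln(450/650) + (0.015 + 0.38²/2)·0.75 = -0.3677 + 0.0654 = -0.3023
d₁ = -0.3023 / 0.3291 = -0.9187 which rounds to -0.92
√T = √0.75 = 0.8660
φ(d₁) = φ(-0.92) = 0.2613
vega = S·φ(d₁)·√T = 450·0.2613·0.8660 = 101.8286

101.83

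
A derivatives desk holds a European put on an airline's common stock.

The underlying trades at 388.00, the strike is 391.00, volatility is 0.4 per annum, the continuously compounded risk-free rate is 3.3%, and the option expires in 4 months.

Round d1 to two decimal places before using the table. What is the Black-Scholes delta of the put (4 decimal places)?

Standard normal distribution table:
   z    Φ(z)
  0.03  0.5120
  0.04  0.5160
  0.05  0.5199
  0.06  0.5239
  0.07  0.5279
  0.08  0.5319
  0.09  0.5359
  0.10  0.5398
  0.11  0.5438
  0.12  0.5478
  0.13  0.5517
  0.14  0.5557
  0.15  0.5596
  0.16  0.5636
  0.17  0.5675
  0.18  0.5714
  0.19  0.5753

σ√T = 0.4·√0.3333 = 0.2309
d₁ = [ln(388/391) + (0.033 + ½·0.4²)·0.3333] / (σ√T) = (-0.0077 + 0.0377) / 0.2309 = 0.1297 ≈ 0.13
N(d₁) = N(0.13) = 0.5517
Δ_put = N(d₁) − 1 = 0.5517 − 1 = -0.4483

-0.4483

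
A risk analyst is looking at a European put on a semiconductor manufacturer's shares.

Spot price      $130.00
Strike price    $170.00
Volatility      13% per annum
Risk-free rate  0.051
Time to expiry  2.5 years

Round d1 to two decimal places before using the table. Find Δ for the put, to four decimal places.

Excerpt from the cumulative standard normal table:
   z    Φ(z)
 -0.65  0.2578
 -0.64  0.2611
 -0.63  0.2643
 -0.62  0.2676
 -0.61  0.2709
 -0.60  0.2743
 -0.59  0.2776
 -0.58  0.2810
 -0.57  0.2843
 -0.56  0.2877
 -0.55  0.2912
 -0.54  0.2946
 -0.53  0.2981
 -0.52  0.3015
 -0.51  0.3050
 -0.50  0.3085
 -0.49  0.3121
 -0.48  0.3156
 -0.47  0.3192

σ√T = 0.13·√2.5 = 0.2055
d₁ = [ln(130/170) + (0.051 + ½·0.13²)·2.5] / (σ√T) = (-0.2683 + 0.1486) / 0.2055 = -0.5820 ⇒ -0.58
N(d₁) = N(-0.58) = 0.2810
Δ_put = N(d₁) − 1 = 0.2810 − 1 = -0.7190

-0.7190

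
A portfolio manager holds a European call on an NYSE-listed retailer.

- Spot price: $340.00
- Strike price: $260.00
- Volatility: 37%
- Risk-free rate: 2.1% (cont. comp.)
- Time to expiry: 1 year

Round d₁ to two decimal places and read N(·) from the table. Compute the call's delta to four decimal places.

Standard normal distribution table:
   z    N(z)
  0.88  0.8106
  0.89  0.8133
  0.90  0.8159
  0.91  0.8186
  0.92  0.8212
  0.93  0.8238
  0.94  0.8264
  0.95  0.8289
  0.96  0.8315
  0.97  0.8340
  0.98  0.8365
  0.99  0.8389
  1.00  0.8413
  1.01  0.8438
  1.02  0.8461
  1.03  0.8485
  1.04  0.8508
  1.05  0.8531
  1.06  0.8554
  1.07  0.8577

0.8340

σ√T = 0.37 × 1.0000 = 0.3700
d₁ = [ln(340/260) + (0.021 + 0.37²/2)·1] / 0.3700 = [0.2683 + 0.0895] / 0.3700 = 0.9668 ≈ 0.97
N(d₁) = N(0.97) = 0.8340
Δ_call = N(d₁) = 0.8340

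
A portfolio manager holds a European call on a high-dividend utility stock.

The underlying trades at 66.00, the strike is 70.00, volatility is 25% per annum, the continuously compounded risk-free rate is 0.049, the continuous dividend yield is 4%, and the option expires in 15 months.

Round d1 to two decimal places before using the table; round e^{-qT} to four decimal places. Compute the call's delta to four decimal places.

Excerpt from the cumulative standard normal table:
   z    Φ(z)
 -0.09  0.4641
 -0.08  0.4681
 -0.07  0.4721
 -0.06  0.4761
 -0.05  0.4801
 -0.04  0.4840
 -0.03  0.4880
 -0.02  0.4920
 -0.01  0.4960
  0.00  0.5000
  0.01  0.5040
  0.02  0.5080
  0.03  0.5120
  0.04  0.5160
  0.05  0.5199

0.4642

σ√T = 0.25 × 1.1180 = 0.2795
d₁ = [ln(66/70) + (0.049 − 0.04 + 0.25²/2)·1.25] / 0.2795 = [-0.0588 + 0.0503] / 0.2795 = -0.0305 ≈ -0.03
N(d₁) = N(-0.03) = 0.4880
Δ_call = exp(−qT)·N(d₁) = 0.9512·0.4880 = 0.4642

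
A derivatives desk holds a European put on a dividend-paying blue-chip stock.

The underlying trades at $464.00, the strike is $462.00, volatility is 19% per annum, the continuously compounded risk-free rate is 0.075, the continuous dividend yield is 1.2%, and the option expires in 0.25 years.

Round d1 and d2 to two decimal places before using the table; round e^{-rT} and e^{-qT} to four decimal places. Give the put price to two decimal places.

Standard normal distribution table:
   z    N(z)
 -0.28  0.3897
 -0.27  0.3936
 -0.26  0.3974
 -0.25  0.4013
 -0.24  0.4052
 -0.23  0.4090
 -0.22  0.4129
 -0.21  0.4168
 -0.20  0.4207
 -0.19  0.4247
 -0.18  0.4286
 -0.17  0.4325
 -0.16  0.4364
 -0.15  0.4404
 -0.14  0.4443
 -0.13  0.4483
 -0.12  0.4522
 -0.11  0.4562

$14.03

σ√T = 0.19·√0.25 = 0.0950
d₁ = [ln(464/462) + (0.075 − 0.012 + 0.19²/2)·0.25] / 0.0950 = [0.0043 + 0.0203] / 0.0950 = 0.2588 ⇒ 0.26
d₂ = d₁ − σ√T = 0.2588 − 0.0950 = 0.1638 ⇒ 0.16
exp(−qT) = exp(−0.012·0.25) = 0.9970;  exp(−rT) = exp(−0.075·0.25) = 0.9814
N(−d₂) = N(-0.16) = 0.4364;  N(−d₁) = N(-0.26) = 0.3974
P = 462·0.9814·0.4364 − 464·0.9970·0.3974 = 197.8667 − 183.8404 = 14.0263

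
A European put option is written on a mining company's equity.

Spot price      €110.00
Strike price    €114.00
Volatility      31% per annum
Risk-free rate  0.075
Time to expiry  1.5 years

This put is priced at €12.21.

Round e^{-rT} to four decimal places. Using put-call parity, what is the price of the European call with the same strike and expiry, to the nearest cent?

e^(−rT) = e^(−0.075·1.5) = 0.8936
Put-call parity: C − P = S − K·e^(−rT) = 110 − 114·0.8936 = 110 − 101.8704 = 8.1296
C = P + (C − P) = 12.21 + (8.1296) = 20.3396

€20.34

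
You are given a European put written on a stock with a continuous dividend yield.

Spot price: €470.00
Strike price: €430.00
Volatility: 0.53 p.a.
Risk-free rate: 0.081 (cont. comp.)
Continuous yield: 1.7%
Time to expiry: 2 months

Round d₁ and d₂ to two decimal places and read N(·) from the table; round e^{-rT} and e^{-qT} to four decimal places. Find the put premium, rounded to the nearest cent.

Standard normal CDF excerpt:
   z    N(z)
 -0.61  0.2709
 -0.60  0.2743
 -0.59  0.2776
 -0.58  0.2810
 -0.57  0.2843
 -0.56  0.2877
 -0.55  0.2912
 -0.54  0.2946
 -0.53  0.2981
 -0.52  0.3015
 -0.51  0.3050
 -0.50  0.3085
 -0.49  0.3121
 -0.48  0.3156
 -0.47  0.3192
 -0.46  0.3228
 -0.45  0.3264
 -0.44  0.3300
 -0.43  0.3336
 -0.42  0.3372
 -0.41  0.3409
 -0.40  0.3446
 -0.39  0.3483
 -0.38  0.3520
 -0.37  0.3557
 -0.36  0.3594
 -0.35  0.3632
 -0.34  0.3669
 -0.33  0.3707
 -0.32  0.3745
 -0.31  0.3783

€20.84

T = 0.1667;  σ√T = 0.2164
ln(S/K) + (r − q + σ²/2)T = ln(470/430) + (0.081 − 0.017 + 0.53²/2)·0.1667 = 0.0889 + 0.0341 = 0.1230
d₁ = 0.1230 / 0.2164 = 0.5686 ≈ 0.57
d₂ = d₁ − σ√T = 0.5686 − 0.2164 = 0.3522 ≈ 0.35
e^(−qT) = e^(−0.017·0.1667) = 0.9972;  e^(−rT) = e^(−0.081·0.1667) = 0.9866
P = 430·0.9866·N(-0.35) − 470·0.9972·N(-0.57) = 430·0.9866·0.3632 − 470·0.9972·0.2843 = 154.0832 − 133.2469 = 20.8364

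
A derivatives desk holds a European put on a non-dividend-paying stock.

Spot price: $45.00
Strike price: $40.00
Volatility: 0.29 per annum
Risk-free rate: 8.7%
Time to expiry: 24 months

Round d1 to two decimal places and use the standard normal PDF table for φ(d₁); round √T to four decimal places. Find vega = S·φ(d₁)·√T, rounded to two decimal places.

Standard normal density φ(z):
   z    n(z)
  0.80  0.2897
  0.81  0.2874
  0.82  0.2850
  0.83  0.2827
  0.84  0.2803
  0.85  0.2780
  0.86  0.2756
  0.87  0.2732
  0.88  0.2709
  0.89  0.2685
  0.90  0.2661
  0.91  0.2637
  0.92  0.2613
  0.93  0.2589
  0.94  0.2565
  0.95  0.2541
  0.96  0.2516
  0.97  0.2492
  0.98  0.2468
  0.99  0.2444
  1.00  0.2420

16.63

σ√T = 0.29 × 1.4142 = 0.4101
d₁ = [ln(45/40) + (0.087 + ½·0.29²)·2] / (σ√T) = (0.1178 + 0.2581) / 0.4101 = 0.9165 which rounds to 0.92
√T = √2 = 1.4142
φ(d₁) = φ(0.92) = 0.2613
vega = S·φ(d₁)·√T = 45·0.2613·1.4142 = 16.6289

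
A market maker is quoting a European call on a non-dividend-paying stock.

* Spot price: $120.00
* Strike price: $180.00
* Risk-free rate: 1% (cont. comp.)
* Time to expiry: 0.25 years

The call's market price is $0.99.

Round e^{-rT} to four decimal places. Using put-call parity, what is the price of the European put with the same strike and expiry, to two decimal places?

e^(−rT) = e^(−0.01·0.25) = 0.9975
Put-call parity: C − P = S − K·e^(−rT) = 120 − 180·0.9975 = 120 − 179.5500 = -59.5500
P = C − (C − P) = 0.99 − (-59.5500) = 60.5400

$60.54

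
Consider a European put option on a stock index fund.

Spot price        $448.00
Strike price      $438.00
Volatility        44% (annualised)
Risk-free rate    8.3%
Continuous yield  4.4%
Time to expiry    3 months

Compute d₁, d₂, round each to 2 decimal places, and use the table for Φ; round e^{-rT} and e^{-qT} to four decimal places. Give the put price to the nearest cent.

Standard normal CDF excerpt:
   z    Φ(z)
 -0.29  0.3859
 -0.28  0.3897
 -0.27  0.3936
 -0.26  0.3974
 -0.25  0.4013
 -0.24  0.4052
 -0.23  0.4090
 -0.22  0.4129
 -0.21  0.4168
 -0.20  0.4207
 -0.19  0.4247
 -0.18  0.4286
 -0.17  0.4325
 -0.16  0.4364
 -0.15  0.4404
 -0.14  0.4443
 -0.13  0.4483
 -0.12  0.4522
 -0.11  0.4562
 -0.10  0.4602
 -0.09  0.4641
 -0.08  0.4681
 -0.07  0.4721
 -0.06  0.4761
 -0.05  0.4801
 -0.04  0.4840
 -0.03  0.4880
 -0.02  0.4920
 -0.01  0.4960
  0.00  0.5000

$31.55

σ√T = 0.44·√0.25 = 0.2200
d₁ = [ln(448/438) + (0.083 − 0.044 + ½·0.44²)·0.25] / (σ√T) = (0.0226 + 0.0340) / 0.2200 = 0.2569 ⇒ 0.26
d₂ = 0.2569 − 0.2200 = 0.0369 ⇒ 0.04
exp(−qT) = exp(−0.044·0.25) = 0.9891;  exp(−rT) = exp(−0.083·0.25) = 0.9795
N(−d₂) = N(-0.04) = 0.4840;  N(−d₁) = N(-0.26) = 0.3974
P = 438·0.9795·0.4840 − 448·0.9891·0.3974 = 207.6462 − 176.0946 = 31.5515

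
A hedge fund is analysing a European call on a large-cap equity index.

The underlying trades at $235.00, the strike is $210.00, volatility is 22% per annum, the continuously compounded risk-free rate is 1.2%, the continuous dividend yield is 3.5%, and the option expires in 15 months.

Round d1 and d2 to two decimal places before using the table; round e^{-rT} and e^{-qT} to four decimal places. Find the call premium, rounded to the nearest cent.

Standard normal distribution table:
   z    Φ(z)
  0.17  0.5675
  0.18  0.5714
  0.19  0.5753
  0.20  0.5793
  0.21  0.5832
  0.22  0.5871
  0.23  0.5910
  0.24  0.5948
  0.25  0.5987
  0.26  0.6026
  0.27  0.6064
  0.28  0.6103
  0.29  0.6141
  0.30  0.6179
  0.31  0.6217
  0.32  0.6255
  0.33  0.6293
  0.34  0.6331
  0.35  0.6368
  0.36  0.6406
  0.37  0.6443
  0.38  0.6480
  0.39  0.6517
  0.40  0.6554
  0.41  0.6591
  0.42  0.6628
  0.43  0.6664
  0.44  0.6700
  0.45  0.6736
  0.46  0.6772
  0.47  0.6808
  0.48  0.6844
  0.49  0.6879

T = 1.25;  σ√T = 0.2460
d₁ = [ln(235/210) + (0.012 − 0.035 + 0.22²/2)·1.25] / 0.2460 = [0.1125 + 0.0015] / 0.2460 = 0.4634 ≈ 0.46
d₂ = d₁ − σ√T = 0.4634 − 0.2460 = 0.2174 ≈ 0.22
exp(−qT) = exp(−0.035·1.25) = 0.9572;  exp(−rT) = exp(−0.012·1.25) = 0.9851
N(d₁) = N(0.46) = 0.6772;  N(d₂) = N(0.22) = 0.5871
C = 235·0.9572·0.6772 − 210·0.9851·0.5871 = 152.3307 − 121.4540 = 30.8768

$30.88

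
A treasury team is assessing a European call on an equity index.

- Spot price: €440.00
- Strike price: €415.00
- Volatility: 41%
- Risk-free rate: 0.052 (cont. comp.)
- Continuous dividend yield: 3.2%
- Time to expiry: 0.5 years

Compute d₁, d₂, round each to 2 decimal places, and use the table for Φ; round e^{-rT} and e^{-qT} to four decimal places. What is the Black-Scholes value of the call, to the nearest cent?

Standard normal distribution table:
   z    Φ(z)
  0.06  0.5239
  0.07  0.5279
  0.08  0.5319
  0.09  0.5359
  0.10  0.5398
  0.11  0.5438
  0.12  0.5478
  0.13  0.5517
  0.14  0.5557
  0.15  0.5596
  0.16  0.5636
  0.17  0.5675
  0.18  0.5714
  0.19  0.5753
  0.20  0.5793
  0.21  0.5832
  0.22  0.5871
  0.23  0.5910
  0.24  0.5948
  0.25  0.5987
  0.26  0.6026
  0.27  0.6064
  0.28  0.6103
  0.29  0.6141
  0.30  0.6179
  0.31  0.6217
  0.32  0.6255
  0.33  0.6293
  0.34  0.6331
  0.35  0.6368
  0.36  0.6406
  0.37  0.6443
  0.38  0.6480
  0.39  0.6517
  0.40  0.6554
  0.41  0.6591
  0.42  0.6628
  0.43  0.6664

σ√T = 0.41 × 0.7071 = 0.2899
d₁ = [ln(440/415) + (0.052 − 0.032 + 0.41²/2)·0.5] / 0.2899 = [0.0585 + 0.0520] / 0.2899 = 0.3812 which rounds to 0.38
d₂ = d₁ − σ√T = 0.3812 − 0.2899 = 0.0913 which rounds to 0.09
e^(−qT) = e^(−0.032·0.5) = 0.9841;  e^(−rT) = e^(−0.052·0.5) = 0.9743
N(d₁) = N(0.38) = 0.6480;  N(d₂) = N(0.09) = 0.5359
C = 440·0.9841·0.6480 − 415·0.9743·0.5359 = 280.5866 − 216.6829 = 63.9037

€63.90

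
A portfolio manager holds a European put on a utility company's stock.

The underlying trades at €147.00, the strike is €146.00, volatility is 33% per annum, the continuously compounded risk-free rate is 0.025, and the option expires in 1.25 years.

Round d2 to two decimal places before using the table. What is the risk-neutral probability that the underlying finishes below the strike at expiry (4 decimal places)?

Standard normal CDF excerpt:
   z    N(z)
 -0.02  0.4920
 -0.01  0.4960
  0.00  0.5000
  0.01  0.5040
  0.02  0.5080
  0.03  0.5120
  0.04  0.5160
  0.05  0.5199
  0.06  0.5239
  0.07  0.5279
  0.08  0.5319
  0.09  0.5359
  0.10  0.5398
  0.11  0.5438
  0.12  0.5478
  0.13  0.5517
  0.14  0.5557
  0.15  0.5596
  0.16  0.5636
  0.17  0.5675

0.5319

σ√T = 0.33 × 1.1180 = 0.3690
d₁ = [ln(147/146) + (0.025 + ½·0.33²)·1.25] / (σ√T) = (0.0068 + 0.0993) / 0.3690 = 0.2877 which rounds to 0.29
d₂ = 0.2877 − 0.3690 = -0.0813 which rounds to -0.08
Pr(exercise) under Q = N(−d₂) = N(0.08) = 0.5319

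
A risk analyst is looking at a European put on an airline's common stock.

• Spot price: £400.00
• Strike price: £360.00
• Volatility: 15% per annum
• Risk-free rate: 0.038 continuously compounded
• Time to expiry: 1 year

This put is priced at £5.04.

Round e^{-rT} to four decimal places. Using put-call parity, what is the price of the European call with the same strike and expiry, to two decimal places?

£58.47

exp(−rT) = exp(−0.038·1) = 0.9627
Put-call parity: C − P = S − K·e^(−rT) = 400 − 360·0.9627 = 400 − 346.5720 = 53.4280
C = P + (C − P) = 5.04 + (53.4280) = 58.4680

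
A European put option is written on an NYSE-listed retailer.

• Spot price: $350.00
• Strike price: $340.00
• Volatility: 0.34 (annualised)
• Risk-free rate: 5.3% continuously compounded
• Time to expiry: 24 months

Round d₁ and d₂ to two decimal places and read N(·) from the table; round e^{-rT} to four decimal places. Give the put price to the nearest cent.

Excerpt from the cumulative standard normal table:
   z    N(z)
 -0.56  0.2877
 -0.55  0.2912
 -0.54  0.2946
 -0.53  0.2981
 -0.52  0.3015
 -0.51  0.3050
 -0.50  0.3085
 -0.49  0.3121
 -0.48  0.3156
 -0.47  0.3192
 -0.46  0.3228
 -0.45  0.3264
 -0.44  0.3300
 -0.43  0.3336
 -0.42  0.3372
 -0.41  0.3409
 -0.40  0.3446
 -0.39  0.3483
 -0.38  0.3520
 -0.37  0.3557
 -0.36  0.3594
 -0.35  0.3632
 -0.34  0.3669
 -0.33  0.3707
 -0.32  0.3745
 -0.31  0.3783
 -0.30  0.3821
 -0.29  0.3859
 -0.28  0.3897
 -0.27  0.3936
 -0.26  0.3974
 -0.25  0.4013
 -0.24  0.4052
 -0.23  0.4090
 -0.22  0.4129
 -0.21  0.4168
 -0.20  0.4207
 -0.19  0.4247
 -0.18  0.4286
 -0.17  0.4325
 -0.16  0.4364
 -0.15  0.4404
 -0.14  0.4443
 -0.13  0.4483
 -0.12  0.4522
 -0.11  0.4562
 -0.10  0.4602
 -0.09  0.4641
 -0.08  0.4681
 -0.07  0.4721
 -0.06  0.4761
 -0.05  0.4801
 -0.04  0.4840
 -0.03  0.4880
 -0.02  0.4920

σ√T = 0.34 × 1.4142 = 0.4808
d₁ = [ln(350/340) + (0.053 + 0.34²/2)·2] / 0.4808 = [0.0290 + 0.2216] / 0.4808 = 0.5212 ⇒ 0.52
d₂ = d₁ − σ√T = 0.5212 − 0.4808 = 0.0403 ⇒ 0.04
exp(−rT) = exp(−0.053·2) = 0.8994
N(−d₂) = N(-0.04) = 0.4840;  N(−d₁) = N(-0.52) = 0.3015
P = 340·0.8994·0.4840 − 350·0.3015 = 148.0053 − 105.5250 = 42.4803

$42.48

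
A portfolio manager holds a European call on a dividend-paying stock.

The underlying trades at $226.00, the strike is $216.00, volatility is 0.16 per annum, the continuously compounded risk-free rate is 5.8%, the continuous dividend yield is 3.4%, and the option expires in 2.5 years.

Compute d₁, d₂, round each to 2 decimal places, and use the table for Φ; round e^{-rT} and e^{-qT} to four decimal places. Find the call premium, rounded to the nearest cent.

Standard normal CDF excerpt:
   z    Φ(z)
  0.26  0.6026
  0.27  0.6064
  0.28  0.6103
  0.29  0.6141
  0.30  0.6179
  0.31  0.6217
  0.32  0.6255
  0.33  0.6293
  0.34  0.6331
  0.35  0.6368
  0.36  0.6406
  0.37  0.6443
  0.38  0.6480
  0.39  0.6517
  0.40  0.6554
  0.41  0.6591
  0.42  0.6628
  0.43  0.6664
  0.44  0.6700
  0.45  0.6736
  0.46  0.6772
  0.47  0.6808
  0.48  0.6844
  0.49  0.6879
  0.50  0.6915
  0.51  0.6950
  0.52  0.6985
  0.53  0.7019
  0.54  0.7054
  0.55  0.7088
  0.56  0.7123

σ√T = 0.16 × 1.5811 = 0.2530
d₁ = [ln(226/216) + (0.058 − 0.034 + 0.16²/2)·2.5] / 0.2530 = [0.0453 + 0.0920] / 0.2530 = 0.5426 which rounds to 0.54
d₂ = d₁ − σ√T = 0.5426 − 0.2530 = 0.2896 which rounds to 0.29
e^(−qT) = e^(−0.034·2.5) = 0.9185;  e^(−rT) = e^(−0.058·2.5) = 0.8650
N(d₁) = N(0.54) = 0.7054;  N(d₂) = N(0.29) = 0.6141
C = 226·0.9185·0.7054 − 216·0.8650·0.6141 = 146.4276 − 114.7384 = 31.6892

$31.69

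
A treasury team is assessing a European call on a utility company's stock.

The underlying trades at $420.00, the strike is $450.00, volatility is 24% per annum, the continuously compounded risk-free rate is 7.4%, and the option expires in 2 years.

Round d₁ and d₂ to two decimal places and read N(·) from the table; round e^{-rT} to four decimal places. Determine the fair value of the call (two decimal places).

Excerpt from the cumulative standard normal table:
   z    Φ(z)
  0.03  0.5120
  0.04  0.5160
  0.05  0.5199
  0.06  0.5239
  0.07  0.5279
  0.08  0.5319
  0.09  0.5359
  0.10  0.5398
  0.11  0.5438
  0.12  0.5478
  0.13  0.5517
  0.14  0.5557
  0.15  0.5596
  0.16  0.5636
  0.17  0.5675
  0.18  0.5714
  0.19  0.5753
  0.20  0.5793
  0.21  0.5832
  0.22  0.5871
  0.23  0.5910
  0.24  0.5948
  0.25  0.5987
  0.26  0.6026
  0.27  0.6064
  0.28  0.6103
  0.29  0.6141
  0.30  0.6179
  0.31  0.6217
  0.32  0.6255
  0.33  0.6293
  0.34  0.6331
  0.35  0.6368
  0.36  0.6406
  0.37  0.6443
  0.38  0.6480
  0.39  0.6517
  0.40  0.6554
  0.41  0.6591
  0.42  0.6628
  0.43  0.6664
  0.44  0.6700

T = 2;  σ√T = 0.3394
ln(S/K) + (r + σ²/2)T = ln(420/450) + (0.074 + 0.24²/2)·2 = -0.0690 + 0.2056 = 0.1366
d₁ = 0.1366 / 0.3394 = 0.4025 which rounds to 0.40
d₂ = d₁ − σ√T = 0.4025 − 0.3394 = 0.0631 which rounds to 0.06
exp(−rT) = exp(−0.074·2) = 0.8624
C = 420·N(0.40) − 450·0.8624·N(0.06) = 420·0.6554 − 450·0.8624·0.5239 = 275.2680 − 203.3151 = 71.9529

$71.95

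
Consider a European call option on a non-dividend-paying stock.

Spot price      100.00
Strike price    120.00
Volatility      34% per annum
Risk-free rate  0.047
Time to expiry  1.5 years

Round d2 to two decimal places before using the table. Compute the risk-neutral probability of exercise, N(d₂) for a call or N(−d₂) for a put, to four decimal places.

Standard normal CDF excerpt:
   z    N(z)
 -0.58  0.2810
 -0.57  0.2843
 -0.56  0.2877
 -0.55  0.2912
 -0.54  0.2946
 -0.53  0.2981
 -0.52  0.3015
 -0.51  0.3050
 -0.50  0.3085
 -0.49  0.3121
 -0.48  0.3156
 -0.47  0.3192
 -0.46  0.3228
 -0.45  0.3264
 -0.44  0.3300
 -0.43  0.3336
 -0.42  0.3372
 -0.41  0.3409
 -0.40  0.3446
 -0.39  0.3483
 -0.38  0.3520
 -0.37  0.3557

T = 1.5;  σ√T = 0.4164
d₁ = [ln(100/120) + (0.047 + 0.34²/2)·1.5] / 0.4164 = [-0.1823 + 0.1572] / 0.4164 = -0.0603 which rounds to -0.06
d₂ = d₁ − σ√T = -0.0603 − 0.4164 = -0.4767 which rounds to -0.48
Risk-neutral Pr[S_T > K] = N(d₂) = N(-0.48) = 0.3156

0.3156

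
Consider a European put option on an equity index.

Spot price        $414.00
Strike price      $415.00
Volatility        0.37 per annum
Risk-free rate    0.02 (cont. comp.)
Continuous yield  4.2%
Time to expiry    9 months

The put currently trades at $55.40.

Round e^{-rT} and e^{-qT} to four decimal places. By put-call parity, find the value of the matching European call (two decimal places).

exp(−qT) = exp(−0.042·0.75) = 0.9690;  exp(−rT) = exp(−0.02·0.75) = 0.9851
Put-call parity: C − P = S·e^(−qT) − K·e^(−rT) = 414·0.9690 − 415·0.9851 = 401.1660 − 408.8165 = -7.6505
C = P + (C − P) = 55.40 + (-7.6505) = 47.7495

$47.75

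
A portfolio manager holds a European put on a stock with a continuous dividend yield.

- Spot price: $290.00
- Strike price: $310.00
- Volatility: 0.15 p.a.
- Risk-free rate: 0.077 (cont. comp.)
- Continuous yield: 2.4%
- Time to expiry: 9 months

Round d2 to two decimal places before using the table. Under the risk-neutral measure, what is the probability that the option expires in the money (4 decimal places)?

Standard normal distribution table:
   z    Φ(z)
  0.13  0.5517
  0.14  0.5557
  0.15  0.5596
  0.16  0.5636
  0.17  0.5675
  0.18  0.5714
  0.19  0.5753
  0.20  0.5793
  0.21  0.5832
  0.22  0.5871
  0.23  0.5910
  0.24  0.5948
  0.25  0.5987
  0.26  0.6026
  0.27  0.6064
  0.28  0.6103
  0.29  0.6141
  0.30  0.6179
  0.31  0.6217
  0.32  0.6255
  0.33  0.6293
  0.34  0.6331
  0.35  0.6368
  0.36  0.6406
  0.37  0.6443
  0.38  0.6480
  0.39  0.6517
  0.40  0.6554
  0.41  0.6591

T = 0.75;  σ√T = 0.1299
ln(S/K) + (r − q + σ²/2)T = ln(290/310) + (0.077 − 0.024 + 0.15²/2)·0.75 = -0.0667 + 0.0482 = -0.0185
d₁ = -0.0185 / 0.1299 = -0.1424 which rounds to -0.14
d₂ = d₁ − σ√T = -0.1424 − 0.1299 = -0.2723 which rounds to -0.27
Risk-neutral Pr[S_T < K] = N(−d₂) = N(0.27) = 0.6064

0.6064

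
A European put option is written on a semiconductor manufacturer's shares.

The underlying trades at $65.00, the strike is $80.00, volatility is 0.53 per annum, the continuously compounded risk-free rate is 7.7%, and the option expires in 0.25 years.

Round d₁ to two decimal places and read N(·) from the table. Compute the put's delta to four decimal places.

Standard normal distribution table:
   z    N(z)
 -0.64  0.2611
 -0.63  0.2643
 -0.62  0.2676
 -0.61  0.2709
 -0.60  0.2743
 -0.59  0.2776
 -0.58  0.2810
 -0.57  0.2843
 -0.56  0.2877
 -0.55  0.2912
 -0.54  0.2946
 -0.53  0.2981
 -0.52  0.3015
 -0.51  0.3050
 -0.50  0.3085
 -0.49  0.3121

-0.7190

σ√T = 0.53·√0.25 = 0.2650
d₁ = [ln(65/80) + (0.077 + 0.53²/2)·0.25] / 0.2650 = [-0.2076 + 0.0544] / 0.2650 = -0.5784 → -0.58
N(d₁) = N(-0.58) = 0.2810
Δ_put = N(d₁) − 1 = 0.2810 − 1 = -0.7190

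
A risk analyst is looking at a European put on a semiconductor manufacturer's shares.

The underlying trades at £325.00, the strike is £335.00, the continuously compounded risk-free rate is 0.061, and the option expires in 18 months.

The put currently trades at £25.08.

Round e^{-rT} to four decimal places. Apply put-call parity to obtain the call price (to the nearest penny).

£44.36

e^(−rT) = e^(−0.061·1.5) = 0.9126
Put-call parity: C − P = S − K·e^(−rT) = 325 − 335·0.9126 = 325 − 305.7210 = 19.2790
C = P + (C − P) = 25.08 + (19.2790) = 44.3590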